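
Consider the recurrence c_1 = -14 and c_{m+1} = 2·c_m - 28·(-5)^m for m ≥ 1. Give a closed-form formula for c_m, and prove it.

c_m = 4(-5)^m + 3·2^m

Computing the first terms: c_1 = -14, c_2 = 112, c_3 = -476. This suggests c_m = 4(-5)^m + 3·2^m.
When m = 1: the formula gives -14 = -14 = c_1.
Suppose the result is true for m = r, so c_r = 4(-5)^r + 3·2^r.
Then c_{r+1} = 2·c_r - 28·(-5)^r = 2·(4(-5)^r + 3·2^r) - 28·(-5)^r = 4(-5)^(r + 1) + 3·2^(r + 1),
which is the claimed formula at m = r+1.
By induction, the statement is established for all m ≥ 1.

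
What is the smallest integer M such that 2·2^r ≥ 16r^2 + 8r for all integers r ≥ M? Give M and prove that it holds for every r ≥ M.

M = 10

At r = 9: 1024 < 1368, so the inequality fails and M ≥ 10. We prove 2·2^r ≥ 16r^2 + 8r for all r ≥ 10.
Base step (r = 10): 2·2^r = 2048 and 16r^2 + 8r = 1680, so 2048 ≥ 1680.
Inductive step: suppose the statement holds for some i ≥ 10, so 2·2^i ≥ 16i^2 + 8i.
Then 2·2^(i + 1) = 2·(2·2^i) ≥ 2·(16i^2 + 8i).
Also, for i ≥ 10 we have 2·(16i^2 + 8i) ≥ 16(i+1)^2 + 8(i+1), since 2·(16i^2 + 8i) − (16(i+1)^2 + 8(i+1)) = 16i^2 - 24i - 24, which is nonnegative for all i ≥ 10.
Combining, 2·2^(i + 1) ≥ 16(i+1)^2 + 8(i+1).
This completes the induction.
Hence the smallest such M is 10.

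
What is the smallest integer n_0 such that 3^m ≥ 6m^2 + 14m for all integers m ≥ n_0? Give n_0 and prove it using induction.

n_0 = 5

At m = 4: 81 < 152, so the inequality fails and n_0 ≥ 5. We prove 3^m ≥ 6m^2 + 14m for all m ≥ 5.
Base case (m = 5): 3^m = 243 and 6m^2 + 14m = 220, so 243 ≥ 220.
Inductive step: assume the claim holds for m = r, so 3^r ≥ 6r^2 + 14r.
Then 3^(r + 1) = 3·(3^r) ≥ 3·(6r^2 + 14r).
Also, for r ≥ 5 we have 3·(6r^2 + 14r) ≥ 6(r+1)^2 + 14(r+1), since 3·(6r^2 + 14r) − (6(r+1)^2 + 14(r+1)) = 12r^2 + 16r - 20, which is nonnegative for all r ≥ 5.
Combining, 3^(r + 1) ≥ 6(r+1)^2 + 14(r+1).
By the principle of mathematical induction, the result holds for all m ≥ 5.
Hence the smallest such n_0 is 5.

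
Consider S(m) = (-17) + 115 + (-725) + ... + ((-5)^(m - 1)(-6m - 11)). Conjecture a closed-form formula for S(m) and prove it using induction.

S(m) = (-5)^m(m + 2) - 2

We claim S(m) = (-5)^m(m + 2) - 2 for all m ≥ 1.
Base case (m = 1): S(1) = -17, and the closed form gives -17. They agree.
Suppose the result is true for m = p, so S(p) = (-5)^p(p + 2) - 2.
Then S(p+1) = S(p) + ((-5)^p(-6p - 17)) = ((-5)^p(p + 2) - 2) + ((-5)^p(-6p - 17)).
Simplifying, S(p+1) = -5(-5)^p·p - 15(-5)^p - 2 = (-5)^(p+1)((p+1) + 2) - 2,
which is the closed form with m = p+1.
Hence, by induction on m, the claim holds for every m ≥ 1.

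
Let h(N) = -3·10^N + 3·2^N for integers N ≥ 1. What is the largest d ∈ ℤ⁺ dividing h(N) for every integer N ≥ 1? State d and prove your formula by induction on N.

d = 24

Computing the first values: h(1) = -24 and h(2) = -288; gcd(-24, -288) = 24, so d ≤ 24.
We prove 24 | -3·10^N + 3·2^N for all N ≥ 1 by induction on N.
Base case (N = 1): h(1) = -24 = 24·(-1), so 24 | h(1).
Suppose the result is true for N = m, i.e. 24 | h(m). Then
h(m+1) − 10·h(m) = (-3·10^(m+1) + 3·2^(m+1)) − 10·(-3·10^m + 3·2^m) = (3)·2^m·(2 − 10) = (-24)·2^m. Since 24 | h(m) by the inductive hypothesis, 24 | 10·h(m); and 24 | -24 since -24 = 24·-1. Therefore 24 | h(m+1).
By the principle of mathematical induction, the result holds for all N ≥ 1.
Therefore the largest such d is 24.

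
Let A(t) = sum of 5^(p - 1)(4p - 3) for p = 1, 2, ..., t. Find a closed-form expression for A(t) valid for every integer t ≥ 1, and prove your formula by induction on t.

A(t) = 5^t(t - 1) + 1

We claim A(t) = 5^t(t - 1) + 1 for all t ≥ 1.
For the base case t = 1: A(1) = 1, and the closed form gives 1. They agree.
Suppose the result is true for t = p, so A(p) = 5^p(p - 1) + 1.
Then A(p+1) = A(p) + (5^p(4p + 1)) = (5^p(p - 1) + 1) + (5^p(4p + 1)).
Simplifying, A(p+1) = 5^(p + 1)p + 1 = 5^(p+1)((p+1) - 1) + 1,
which is the closed form with t = p+1.
By the principle of mathematical induction, the result holds for all t ≥ 1.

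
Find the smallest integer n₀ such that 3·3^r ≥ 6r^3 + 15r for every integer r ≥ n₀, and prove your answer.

At r = 5: 729 < 825, so the inequality fails and n₀ ≥ 6. We prove 3·3^r ≥ 6r^3 + 15r for all r ≥ 6.
Base step (r = 6): 3·3^r = 2187 and 6r^3 + 15r = 1386, so 2187 ≥ 1386.
Suppose the result is true for r = k, so 3·3^k ≥ 6k^3 + 15k.
Then 3·3^(k + 1) = 3·(3·3^k) ≥ 3·(6k^3 + 15k).
Also, for k ≥ 6 we have 3·(6k^3 + 15k) ≥ 6(k+1)^3 + 15(k+1), since 3·(6k^3 + 15k) − (6(k+1)^3 + 15(k+1)) = 12k^3 - 18k^2 + 12k - 21, which is nonnegative for all k ≥ 6.
Combining, 3·3^(k + 1) ≥ 6(k+1)^3 + 15(k+1).
This completes the induction.
Hence the smallest such n₀ is 6.

n₀ = 6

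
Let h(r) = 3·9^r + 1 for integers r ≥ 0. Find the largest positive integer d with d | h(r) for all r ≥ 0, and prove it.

d = 4

Computing the first values: h(0) = 4 and h(1) = 28; gcd(4, 28) = 4, so d ≤ 4.
We prove 4 | 3·9^r + 1 for all r ≥ 0 by induction on r.
Base step (r = 0): h(0) = 4 = 4·(1), so 4 | h(0).
Suppose the result is true for r = k, i.e. 4 | h(k). Then
h(k+1) = 3·9^(k+1) + 1 = 9·(3·9^k + 1) - 8 = 9·h(k) - 8. The first term is divisible by 4 by the inductive hypothesis, and -8 is divisible by 4. Hence 4 | h(k+1).
By induction, the statement is established for all r ≥ 0.
Therefore the largest such d is 4.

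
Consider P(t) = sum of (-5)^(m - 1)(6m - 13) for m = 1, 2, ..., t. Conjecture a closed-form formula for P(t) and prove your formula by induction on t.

We claim P(t) = (-5)^t(-t + 2) - 2 for all t ≥ 1.
Base step (t = 1): P(1) = -7, and the closed form gives -7. They agree.
Suppose the result is true for t = m, so P(m) = (-5)^m(-m + 2) - 2.
Then P(m+1) = P(m) + ((-5)^m(6m - 7)) = ((-5)^m(-m + 2) - 2) + ((-5)^m(6m - 7)).
Simplifying, P(m+1) = -(-5)^(m + 1)m + (-5)^(m + 1) - 2 = (-5)^(m+1)(-(m+1) + 2) - 2,
which is the closed form with t = m+1.
By the principle of mathematical induction, the result holds for all t ≥ 1.

P(t) = (-5)^t(-t + 2) - 2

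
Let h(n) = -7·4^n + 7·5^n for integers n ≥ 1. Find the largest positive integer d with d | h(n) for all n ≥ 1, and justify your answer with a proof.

d = 7

Computing the first values: h(1) = 7 and h(2) = 63; gcd(7, 63) = 7, so d ≤ 7.
We prove 7 | -7·4^n + 7·5^n for all n ≥ 1 by induction on n.
For the base case n = 1: h(1) = 7 = 7·(1), so 7 | h(1).
Suppose the result is true for n = k, i.e. 7 | h(k). Then
h(k+1) − 5·h(k) = (-7·4^(k+1) + 7·5^(k+1)) − 5·(-7·4^k + 7·5^k) = (-7)·4^k·(4 − 5) = (7)·4^k. Since 7 | h(k) by the inductive hypothesis, 7 | 5·h(k); and 7 | 7 since 7 = 7·1. Therefore 7 | h(k+1).
By induction, the statement is established for all n ≥ 1.
Therefore the largest such d is 7.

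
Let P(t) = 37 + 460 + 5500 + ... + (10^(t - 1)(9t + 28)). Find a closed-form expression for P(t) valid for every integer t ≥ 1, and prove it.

We claim P(t) = 10^t(t + 3) - 3 for all t ≥ 1.
For the base case t = 1: P(1) = 37, and the closed form gives 37. They agree.
Suppose the result is true for t = k, so P(k) = 10^k(k + 3) - 3.
Then P(k+1) = P(k) + (10^k(9k + 37)) = (10^k(k + 3) - 3) + (10^k(9k + 37)).
Simplifying, P(k+1) = 10·10^k·k + 40·10^k - 3 = 10^(k+1)((k+1) + 3) - 3,
which is the closed form with t = k+1.
By the principle of mathematical induction, the result holds for all t ≥ 1.

P(t) = 10^t(t + 3) - 3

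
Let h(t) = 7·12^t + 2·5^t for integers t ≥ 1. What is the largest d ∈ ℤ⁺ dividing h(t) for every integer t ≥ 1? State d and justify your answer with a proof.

Computing the first values: h(1) = 94 and h(2) = 1058; gcd(94, 1058) = 2, so d ≤ 2.
We prove 2 | 7·12^t + 2·5^t for all t ≥ 1 by induction on t.
Base step (t = 1): h(1) = 94 = 2·(47), so 2 | h(1).
Inductive step: assume the claim holds for t = j, i.e. 2 | h(j). Then
h(j+1) − 12·h(j) = (7·12^(j+1) + 2·5^(j+1)) − 12·(7·12^j + 2·5^j) = (2)·5^j·(5 − 12) = (-14)·5^j. Since 2 | h(j) by the inductive hypothesis, 2 | 12·h(j); and 2 | -14 since -14 = 2·-7. Therefore 2 | h(j+1).
By the principle of mathematical induction, the result holds for all t ≥ 1.
Therefore the largest such d is 2.

d = 2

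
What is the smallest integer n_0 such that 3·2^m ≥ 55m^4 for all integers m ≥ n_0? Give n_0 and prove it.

n_0 = 23

At m = 22: 12582912 < 12884080, so the inequality fails and n_0 ≥ 23. We prove 3·2^m ≥ 55m^4 for all m ≥ 23.
Base step (m = 23): 3·2^m = 25165824 and 55m^4 = 15391255, so 25165824 ≥ 15391255.
Suppose the result is true for m = k, so 3·2^k ≥ 55k^4.
Then 3·2^(k + 1) = 2·(3·2^k) ≥ 2·(55k^4).
Also, for k ≥ 23 we have 2·(55k^4) ≥ 55(k+1)^4, since 2 ≥ (1 + 1/k)^4 for all k ≥ 23.
Combining, 3·2^(k + 1) ≥ 55(k+1)^4.
Hence, by induction on m, the claim holds for every m ≥ 23.
Hence the smallest such n_0 is 23.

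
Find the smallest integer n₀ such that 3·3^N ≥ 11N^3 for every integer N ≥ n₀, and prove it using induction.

At N = 6: 2187 < 2376, so the inequality fails and n₀ ≥ 7. We prove 3·3^N ≥ 11N^3 for all N ≥ 7.
When N = 7: 3·3^N = 6561 and 11N^3 = 3773, so 6561 ≥ 3773.
Inductive step: suppose the statement holds for some i ≥ 7, so 3·3^i ≥ 11i^3.
Then 3·3^(i + 1) = 3·(3·3^i) ≥ 3·(11i^3).
Also, for i ≥ 7 we have 3·(11i^3) ≥ 11(i+1)^3, since 3 ≥ (1 + 1/i)^3 for all i ≥ 7.
Combining, 3·3^(i + 1) ≥ 11(i+1)^3.
By induction, the statement is established for all N ≥ 7.
Hence the smallest such n₀ is 7.

n₀ = 7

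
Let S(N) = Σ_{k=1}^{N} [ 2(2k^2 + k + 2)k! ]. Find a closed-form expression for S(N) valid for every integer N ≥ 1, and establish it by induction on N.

S(N) = (4N + 2)(N + 1)! - 2

We claim S(N) = (4N + 2)(N + 1)! - 2 for all N ≥ 1.
When N = 1: S(1) = 10, and the closed form gives 10. They agree.
Suppose the result is true for N = k, so S(k) = (4k + 2)(k + 1)! - 2.
Then S(k+1) = S(k) + (2(2k^2 + 5k + 5)(k + 1)!) = ((4k + 2)(k + 1)! - 2) + (2(2k^2 + 5k + 5)(k + 1)!).
Simplifying, S(k+1) = (4(k+1) + 2)((k+1) + 1)! - 2,
which is the closed form with N = k+1.
By induction, the statement is established for all N ≥ 1.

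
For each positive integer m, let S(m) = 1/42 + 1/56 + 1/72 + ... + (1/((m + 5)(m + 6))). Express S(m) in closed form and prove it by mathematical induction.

We claim S(m) = m/(6(m + 6)) for all m ≥ 1.
For the base case m = 1: S(1) = 1/42, and the closed form gives 1/42. They agree.
Suppose the result is true for m = j, so S(j) = j/(6(j + 6)).
Then S(j+1) = S(j) + (1/((j + 6)(j + 7))) = (j/(6(j + 6))) + (1/((j + 6)(j + 7))).
Simplifying, S(j+1) = (j + 1)/(6(j + 7)) = (j+1)/(6((j+1) + 6)),
which is the closed form with m = j+1.
By induction, the statement is established for all m ≥ 1.

S(m) = m/(6(m + 6))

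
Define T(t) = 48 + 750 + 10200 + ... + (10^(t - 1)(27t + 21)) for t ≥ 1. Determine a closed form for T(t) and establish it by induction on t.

T(t) = 10^t(3t + 2) - 2

We claim T(t) = 10^t(3t + 2) - 2 for all t ≥ 1.
When t = 1: T(1) = 48, and the closed form gives 48. They agree.
Inductive step: assume the claim holds for t = r, so T(r) = 10^r(3r + 2) - 2.
Then T(r+1) = T(r) + (10^r(27r + 48)) = (10^r(3r + 2) - 2) + (10^r(27r + 48)).
Simplifying, T(r+1) = 30·10^r·r + 50·10^r - 2 = 10^(r+1)(3(r+1) + 2) - 2,
which is the closed form with t = r+1.
Hence, by induction on t, the claim holds for every t ≥ 1.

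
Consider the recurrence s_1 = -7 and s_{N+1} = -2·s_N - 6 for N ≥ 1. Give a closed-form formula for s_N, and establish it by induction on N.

s_N = -5(-2)^(N - 1) - 2

Computing the first terms: s_1 = -7, s_2 = 8, s_3 = -22. This suggests s_N = -5(-2)^(N - 1) - 2.
When N = 1: the formula gives -7 = -7 = s_1.
Inductive step: assume the claim holds for N = m, so s_m = -5(-2)^(m - 1) - 2.
Then s_{m+1} = -2·s_m - 6 = -2·(-5(-2)^(m - 1) - 2) - 6 = -5(-2)^m - 2 = -5(-2)^((m+1) - 1) - 2,
which is the claimed formula at N = m+1.
By induction, the statement is established for all N ≥ 1.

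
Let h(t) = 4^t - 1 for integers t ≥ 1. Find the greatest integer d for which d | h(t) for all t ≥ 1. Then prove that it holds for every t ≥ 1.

Computing the first values: h(1) = 3 and h(2) = 15; gcd(3, 15) = 3, so d ≤ 3.
We prove 3 | 4^t - 1 for all t ≥ 1 by induction on t.
Base step (t = 1): h(1) = 3 = 3·(1), so 3 | h(1).
For the inductive step, assume it holds for an arbitrary i ≥ 1, i.e. 3 | h(i). Then
4^{i+1} − 1^{i+1} = 4·4^i − 1·1^i = 4·(4^i − 1^i) + (3)·1^i. The first term is divisible by 3 by the inductive hypothesis, and the second term (3)·1^i is divisible by 3 since 3 | 3. Hence 3 | h(i+1).
Hence, by induction on t, the claim holds for every t ≥ 1.
Therefore the largest such d is 3.

d = 3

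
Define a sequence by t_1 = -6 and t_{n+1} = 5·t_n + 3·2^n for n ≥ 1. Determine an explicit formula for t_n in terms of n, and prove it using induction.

t_n = -2^n - 4·5^(n - 1)

Computing the first terms: t_1 = -6, t_2 = -24, t_3 = -108. This suggests t_n = -2^n - 4·5^(n - 1).
For the base case n = 1: the formula gives -6 = -6 = t_1.
Inductive step: suppose the statement holds for some r ≥ 1, so t_r = -2^r - 4·5^(r - 1).
Then t_{r+1} = 5·t_r + 3·2^r = 5·(-2^r - 4·5^(r - 1)) + 3·2^r = -2^(r + 1) - 4·5^r = -2^(r+1) - 4·5^((r+1) - 1),
which is the claimed formula at n = r+1.
By the principle of mathematical induction, the result holds for all n ≥ 1.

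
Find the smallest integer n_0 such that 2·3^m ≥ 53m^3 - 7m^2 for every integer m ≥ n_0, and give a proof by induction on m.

At m = 8: 13122 < 26688, so the inequality fails and n_0 ≥ 9. We prove 2·3^m ≥ 53m^3 - 7m^2 for all m ≥ 9.
Base step (m = 9): 2·3^m = 39366 and 53m^3 - 7m^2 = 38070, so 39366 ≥ 38070.
Inductive step: assume the claim holds for m = r, so 2·3^r ≥ 53r^3 - 7r^2.
Then 2·3^(r + 1) = 3·(2·3^r) ≥ 3·(53r^3 - 7r^2).
Also, for r ≥ 9 we have 3·(53r^3 - 7r^2) ≥ 53(r+1)^3 - 7(r+1)^2, since 3·(53r^3 - 7r^2) − (53(r+1)^3 - 7(r+1)^2) = 106r^3 - 173r^2 - 145r - 46, which is nonnegative for all r ≥ 9.
Combining, 2·3^(r + 1) ≥ 53(r+1)^3 - 7(r+1)^2.
Hence, by induction on m, the claim holds for every m ≥ 9.
Hence the smallest such n_0 is 9.

n_0 = 9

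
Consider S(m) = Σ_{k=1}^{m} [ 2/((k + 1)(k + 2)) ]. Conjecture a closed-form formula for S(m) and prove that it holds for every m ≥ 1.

S(m) = m/(m + 2)

We claim S(m) = m/(m + 2) for all m ≥ 1.
For the base case m = 1: S(1) = 1/3, and the closed form gives 1/3. They agree.
Inductive step: assume the claim holds for m = k, so S(k) = k/(k + 2).
Then S(k+1) = S(k) + (2/((k + 2)(k + 3))) = (k/(k + 2)) + (2/((k + 2)(k + 3))).
Simplifying, S(k+1) = (k + 1)/(k + 3) = (k+1)/((k+1) + 2),
which is the closed form with m = k+1.
Hence, by induction on m, the claim holds for every m ≥ 1.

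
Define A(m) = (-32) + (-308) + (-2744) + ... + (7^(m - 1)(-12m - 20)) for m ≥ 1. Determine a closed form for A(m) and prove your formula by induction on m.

We claim A(m) = -7^m(2m + 3) + 3 for all m ≥ 1.
For the base case m = 1: A(1) = -32, and the closed form gives -32. They agree.
Inductive step: suppose the statement holds for some p ≥ 1, so A(p) = -7^p(2p + 3) + 3.
Then A(p+1) = A(p) + (7^p(-12p - 32)) = (-7^p(2p + 3) + 3) + (7^p(-12p - 32)).
Simplifying, A(p+1) = -14·7^p·p - 35·7^p + 3 = -7^(p+1)(2(p+1) + 3) + 3,
which is the closed form with m = p+1.
This completes the induction.

A(m) = -7^m(2m + 3) + 3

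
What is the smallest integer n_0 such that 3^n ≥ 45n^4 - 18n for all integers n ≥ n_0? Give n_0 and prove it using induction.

At n = 12: 531441 < 932904, so the inequality fails and n_0 ≥ 13. We prove 3^n ≥ 45n^4 - 18n for all n ≥ 13.
Base case (n = 13): 3^n = 1594323 and 45n^4 - 18n = 1285011, so 1594323 ≥ 1285011.
Inductive step: assume the claim holds for n = j, so 3^j ≥ 45j^4 - 18j.
Then 3^(j + 1) = 3·(3^j) ≥ 3·(45j^4 - 18j).
Also, for j ≥ 13 we have 3·(45j^4 - 18j) ≥ 45(j+1)^4 - 18(j+1), since 3·(45j^4 - 18j) − (45(j+1)^4 - 18(j+1)) = 90j^4 - 180j^3 - 270j^2 - 216j - 27, which is nonnegative for all j ≥ 13.
Combining, 3^(j + 1) ≥ 45(j+1)^4 - 18(j+1).
By induction, the statement is established for all n ≥ 13.
Hence the smallest such n_0 is 13.

n_0 = 13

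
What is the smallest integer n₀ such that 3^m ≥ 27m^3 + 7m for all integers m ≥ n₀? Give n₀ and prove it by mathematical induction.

At m = 9: 19683 < 19746, so the inequality fails and n₀ ≥ 10. We prove 3^m ≥ 27m^3 + 7m for all m ≥ 10.
When m = 10: 3^m = 59049 and 27m^3 + 7m = 27070, so 59049 ≥ 27070.
Suppose the result is true for m = i, so 3^i ≥ 27i^3 + 7i.
Then 3^(i + 1) = 3·(3^i) ≥ 3·(27i^3 + 7i).
Also, for i ≥ 10 we have 3·(27i^3 + 7i) ≥ 27(i+1)^3 + 7(i+1), since 3·(27i^3 + 7i) − (27(i+1)^3 + 7(i+1)) = 54i^3 - 81i^2 - 67i - 34, which is nonnegative for all i ≥ 10.
Combining, 3^(i + 1) ≥ 27(i+1)^3 + 7(i+1).
This completes the induction.
Hence the smallest such n₀ is 10.

n₀ = 10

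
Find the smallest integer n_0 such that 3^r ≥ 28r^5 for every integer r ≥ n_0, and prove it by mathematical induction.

At r = 15: 14348907 < 21262500, so the inequality fails and n_0 ≥ 16. We prove 3^r ≥ 28r^5 for all r ≥ 16.
When r = 16: 3^r = 43046721 and 28r^5 = 29360128, so 43046721 ≥ 29360128.
Inductive step: suppose the statement holds for some p ≥ 16, so 3^p ≥ 28p^5.
Then 3^(p + 1) = 3·(3^p) ≥ 3·(28p^5).
Also, for p ≥ 16 we have 3·(28p^5) ≥ 28(p+1)^5, since 3 ≥ (1 + 1/p)^5 for all p ≥ 16.
Combining, 3^(p + 1) ≥ 28(p+1)^5.
This completes the induction.
Hence the smallest such n_0 is 16.

n_0 = 16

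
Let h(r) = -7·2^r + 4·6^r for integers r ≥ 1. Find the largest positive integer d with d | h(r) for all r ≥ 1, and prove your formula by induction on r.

Computing the first values: h(1) = 10 and h(2) = 116; gcd(10, 116) = 2, so d ≤ 2.
We prove 2 | -7·2^r + 4·6^r for all r ≥ 1 by induction on r.
Base step (r = 1): h(1) = 10 = 2·(5), so 2 | h(1).
Suppose the result is true for r = m, i.e. 2 | h(m). Then
h(m+1) − 6·h(m) = (-7·2^(m+1) + 4·6^(m+1)) − 6·(-7·2^m + 4·6^m) = (-7)·2^m·(2 − 6) = (28)·2^m. Since 2 | h(m) by the inductive hypothesis, 2 | 6·h(m); and 2 | 28 since 28 = 2·14. Therefore 2 | h(m+1).
By induction, the statement is established for all r ≥ 1.
Therefore the largest such d is 2.

d = 2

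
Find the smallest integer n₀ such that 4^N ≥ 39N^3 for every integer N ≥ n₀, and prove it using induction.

n₀ = 7

At N = 6: 4096 < 8424, so the inequality fails and n₀ ≥ 7. We prove 4^N ≥ 39N^3 for all N ≥ 7.
When N = 7: 4^N = 16384 and 39N^3 = 13377, so 16384 ≥ 13377.
For the inductive step, assume it holds for an arbitrary i ≥ 7, so 4^i ≥ 39i^3.
Then 4^(i + 1) = 4·(4^i) ≥ 4·(39i^3).
Also, for i ≥ 7 we have 4·(39i^3) ≥ 39(i+1)^3, since 4 ≥ (1 + 1/i)^3 for all i ≥ 7.
Combining, 4^(i + 1) ≥ 39(i+1)^3.
By the principle of mathematical induction, the result holds for all N ≥ 7.
Hence the smallest such n₀ is 7.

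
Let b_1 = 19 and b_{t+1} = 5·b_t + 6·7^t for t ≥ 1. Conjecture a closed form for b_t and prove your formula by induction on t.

Computing the first terms: b_1 = 19, b_2 = 137, b_3 = 979. This suggests b_t = -2·5^(t - 1) + 3·7^t.
Base step (t = 1): the formula gives 19 = 19 = b_1.
Suppose the result is true for t = p, so b_p = -2·5^(p - 1) + 3·7^p.
Then b_{p+1} = 5·b_p + 6·7^p = 5·(-2·5^(p - 1) + 3·7^p) + 6·7^p = -2·5^p + 3·7^(p + 1) = -2·5^((p+1) - 1) + 3·7^(p+1),
which is the claimed formula at t = p+1.
By induction, the statement is established for all t ≥ 1.

b_t = -2·5^(t - 1) + 3·7^t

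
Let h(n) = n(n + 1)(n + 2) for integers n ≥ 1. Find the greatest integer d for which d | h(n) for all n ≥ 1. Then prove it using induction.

d = 6

Computing the first values: h(1) = 6 and h(2) = 24; gcd(6, 24) = 6, so d ≤ 6.
We prove 6 | n(n + 1)(n + 2) for all n ≥ 1 by induction on n.
For the base case n = 1: h(1) = 6 = 6·(1), so 6 | h(1).
Suppose the result is true for n = i, i.e. 6 | h(i). Then
h(i+1) − h(i) = (i+1)·(i+2)·(i+3) − i·(i+1)·(i+2) = (i+1)·(i+2)·[(i+3) − i] = 3·(i+1)·(i+2). The product of 2 consecutive integers is divisible by (2)! = 2, so h(i+1) − h(i) is divisible by 3·2 = 6. By the inductive hypothesis 6 | h(i), hence 6 | h(i+1).
By the principle of mathematical induction, the result holds for all n ≥ 1.
Therefore the largest such d is 6.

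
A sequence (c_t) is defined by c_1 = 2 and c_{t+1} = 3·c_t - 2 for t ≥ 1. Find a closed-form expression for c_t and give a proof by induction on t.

c_t = 3^(t - 1) + 1

Computing the first terms: c_1 = 2, c_2 = 4, c_3 = 10. This suggests c_t = 3^(t - 1) + 1.
For the base case t = 1: the formula gives 2 = 2 = c_1.
Suppose the result is true for t = r, so c_r = 3^(r - 1) + 1.
Then c_{r+1} = 3·c_r - 2 = 3·(3^(r - 1) + 1) - 2 = 3^r + 1 = 3^((r+1) - 1) + 1,
which is the claimed formula at t = r+1.
This completes the induction.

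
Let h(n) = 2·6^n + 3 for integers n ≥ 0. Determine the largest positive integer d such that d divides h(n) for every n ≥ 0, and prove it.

d = 5

Computing the first values: h(0) = 5 and h(1) = 15; gcd(5, 15) = 5, so d ≤ 5.
We prove 5 | 2·6^n + 3 for all n ≥ 0 by induction on n.
Base case (n = 0): h(0) = 5 = 5·(1), so 5 | h(0).
For the inductive step, assume it holds for an arbitrary j ≥ 0, i.e. 5 | h(j). Then
h(j+1) = 2·6^(j+1) + 3 = 6·(2·6^j + 3) - 15 = 6·h(j) - 15. The first term is divisible by 5 by the inductive hypothesis, and -15 is divisible by 5. Hence 5 | h(j+1).
Hence, by induction on n, the claim holds for every n ≥ 0.
Therefore the largest such d is 5.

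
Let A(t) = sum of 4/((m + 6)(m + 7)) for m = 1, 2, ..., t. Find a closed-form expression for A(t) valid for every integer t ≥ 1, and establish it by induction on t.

A(t) = 4t/(7(t + 7))

We claim A(t) = 4t/(7(t + 7)) for all t ≥ 1.
Base step (t = 1): A(1) = 1/14, and the closed form gives 1/14. They agree.
Inductive step: assume the claim holds for t = m, so A(m) = 4m/(7(m + 7)).
Then A(m+1) = A(m) + (4/((m + 7)(m + 8))) = (4m/(7(m + 7))) + (4/((m + 7)(m + 8))).
Simplifying, A(m+1) = 4(m + 1)/(7(m + 8)) = 4(m+1)/(7((m+1) + 7)),
which is the closed form with t = m+1.
This completes the induction.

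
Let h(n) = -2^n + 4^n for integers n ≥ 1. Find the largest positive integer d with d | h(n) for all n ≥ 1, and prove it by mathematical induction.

Computing the first values: h(1) = 2 and h(2) = 12; gcd(2, 12) = 2, so d ≤ 2.
We prove 2 | -2^n + 4^n for all n ≥ 1 by induction on n.
When n = 1: h(1) = 2 = 2·(1), so 2 | h(1).
For the inductive step, assume it holds for an arbitrary j ≥ 1, i.e. 2 | h(j). Then
4^{j+1} − 2^{j+1} = 4·4^j − 2·2^j = 4·(4^j − 2^j) + (2)·2^j. The first term is divisible by 2 by the inductive hypothesis, and the second term (2)·2^j is divisible by 2 since 2 | 2. Hence 2 | h(j+1).
By the principle of mathematical induction, the result holds for all n ≥ 1.
Therefore the largest such d is 2.

d = 2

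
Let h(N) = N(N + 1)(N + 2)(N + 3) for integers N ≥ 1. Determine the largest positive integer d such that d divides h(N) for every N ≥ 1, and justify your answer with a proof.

d = 24

Computing the first values: h(1) = 24 and h(2) = 120; gcd(24, 120) = 24, so d ≤ 24.
We prove 24 | N(N + 1)(N + 2)(N + 3) for all N ≥ 1 by induction on N.
Base step (N = 1): h(1) = 24 = 24·(1), so 24 | h(1).
Suppose the result is true for N = m, i.e. 24 | h(m). Then
h(m+1) − h(m) = (m+1)·(m+2)·(m+3)·(m+4) − m·(m+1)·(m+2)·(m+3) = (m+1)·(m+2)·(m+3)·[(m+4) − m] = 4·(m+1)·(m+2)·(m+3). The product of 3 consecutive integers is divisible by (3)! = 6, so h(m+1) − h(m) is divisible by 4·6 = 24. By the inductive hypothesis 24 | h(m), hence 24 | h(m+1).
This completes the induction.
Therefore the largest such d is 24.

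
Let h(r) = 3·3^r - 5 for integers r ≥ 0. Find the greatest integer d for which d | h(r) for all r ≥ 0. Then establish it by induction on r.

Computing the first values: h(0) = -2 and h(1) = 4; gcd(-2, 4) = 2, so d ≤ 2.
We prove 2 | 3·3^r - 5 for all r ≥ 0 by induction on r.
Base step (r = 0): h(0) = -2 = 2·(-1), so 2 | h(0).
For the inductive step, assume it holds for an arbitrary i ≥ 0, i.e. 2 | h(i). Then
h(i+1) = 3·3^(i+1) - 5 = 3·(3·3^i - 5) + 10 = 3·h(i) + 10. The first term is divisible by 2 by the inductive hypothesis, and 10 is divisible by 2. Hence 2 | h(i+1).
By the principle of mathematical induction, the result holds for all r ≥ 0.
Therefore the largest such d is 2.

d = 2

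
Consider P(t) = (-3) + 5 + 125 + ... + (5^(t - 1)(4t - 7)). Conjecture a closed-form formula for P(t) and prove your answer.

P(t) = 5^t(t - 2) + 2

We claim P(t) = 5^t(t - 2) + 2 for all t ≥ 1.
For the base case t = 1: P(1) = -3, and the closed form gives -3. They agree.
Inductive step: suppose the statement holds for some i ≥ 1, so P(i) = 5^i(i - 2) + 2.
Then P(i+1) = P(i) + (5^i(4i - 3)) = (5^i(i - 2) + 2) + (5^i(4i - 3)).
Simplifying, P(i+1) = 5^(i + 1)i - 5^(i + 1) + 2 = 5^(i+1)((i+1) - 2) + 2,
which is the closed form with t = i+1.
Hence, by induction on t, the claim holds for every t ≥ 1.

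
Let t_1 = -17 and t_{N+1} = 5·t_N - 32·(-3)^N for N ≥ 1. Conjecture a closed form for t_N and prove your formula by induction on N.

Computing the first terms: t_1 = -17, t_2 = 11, t_3 = -233. This suggests t_N = 4(-3)^N - 5^N.
For the base case N = 1: the formula gives -17 = -17 = t_1.
Inductive step: suppose the statement holds for some i ≥ 1, so t_i = 4(-3)^i - 5^i.
Then t_{i+1} = 5·t_i - 32·(-3)^i = 5·(4(-3)^i - 5^i) - 32·(-3)^i = 4(-3)^(i + 1) - 5^(i + 1),
which is the claimed formula at N = i+1.
By the principle of mathematical induction, the result holds for all N ≥ 1.

t_N = 4(-3)^N - 5^N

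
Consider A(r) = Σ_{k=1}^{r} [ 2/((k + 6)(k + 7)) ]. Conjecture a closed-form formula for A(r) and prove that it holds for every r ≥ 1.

We claim A(r) = 2r/(7(r + 7)) for all r ≥ 1.
Base step (r = 1): A(1) = 1/28, and the closed form gives 1/28. They agree.
Inductive step: suppose the statement holds for some k ≥ 1, so A(k) = 2k/(7(k + 7)).
Then A(k+1) = A(k) + (2/((k + 7)(k + 8))) = (2k/(7(k + 7))) + (2/((k + 7)(k + 8))).
Simplifying, A(k+1) = 2(k + 1)/(7(k + 8)) = 2(k+1)/(7((k+1) + 7)),
which is the closed form with r = k+1.
By the principle of mathematical induction, the result holds for all r ≥ 1.

A(r) = 2r/(7(r + 7))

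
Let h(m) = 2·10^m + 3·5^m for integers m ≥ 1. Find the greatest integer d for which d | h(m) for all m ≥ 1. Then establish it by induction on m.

Computing the first values: h(1) = 35 and h(2) = 275; gcd(35, 275) = 5, so d ≤ 5.
We prove 5 | 2·10^m + 3·5^m for all m ≥ 1 by induction on m.
For the base case m = 1: h(1) = 35 = 5·(7), so 5 | h(1).
Inductive step: suppose the statement holds for some r ≥ 1, i.e. 5 | h(r). Then
h(r+1) − 10·h(r) = (2·10^(r+1) + 3·5^(r+1)) − 10·(2·10^r + 3·5^r) = (3)·5^r·(5 − 10) = (-15)·5^r. Since 5 | h(r) by the inductive hypothesis, 5 | 10·h(r); and 5 | -15 since -15 = 5·-3. Therefore 5 | h(r+1).
This completes the induction.
Therefore the largest such d is 5.

d = 5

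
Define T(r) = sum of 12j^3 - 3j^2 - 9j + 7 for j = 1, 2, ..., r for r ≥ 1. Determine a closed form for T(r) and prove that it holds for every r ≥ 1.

We claim T(r) = r(3r^3 + 5r^2 - 3r + 2) for all r ≥ 1.
For the base case r = 1: T(1) = 7, and the closed form gives 7. They agree.
For the inductive step, assume it holds for an arbitrary j ≥ 1, so T(j) = j(3j^3 + 5j^2 - 3j + 2).
Then T(j+1) = T(j) + (12j^3 + 33j^2 + 21j + 7) = (j(3j^3 + 5j^2 - 3j + 2)) + (12j^3 + 33j^2 + 21j + 7).
Simplifying, T(j+1) = (j + 1)(3j^3 + 14j^2 + 16j + 7) = (j+1)(3(j+1)^3 + 5(j+1)^2 - 3(j+1) + 2),
which is the closed form with r = j+1.
This completes the induction.

T(r) = r(3r^3 + 5r^2 - 3r + 2)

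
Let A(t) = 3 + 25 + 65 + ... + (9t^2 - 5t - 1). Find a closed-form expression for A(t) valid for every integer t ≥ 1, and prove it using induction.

We claim A(t) = t(3t^2 + 2t - 2) for all t ≥ 1.
Base case (t = 1): A(1) = 3, and the closed form gives 3. They agree.
Inductive step: suppose the statement holds for some k ≥ 1, so A(k) = k(3k^2 + 2k - 2).
Then A(k+1) = A(k) + (9k^2 + 13k + 3) = (k(3k^2 + 2k - 2)) + (9k^2 + 13k + 3).
Simplifying, A(k+1) = (k + 1)(3k^2 + 8k + 3) = (k+1)(3(k+1)^2 + 2(k+1) - 2),
which is the closed form with t = k+1.
By induction, the statement is established for all t ≥ 1.

A(t) = t(3t^2 + 2t - 2)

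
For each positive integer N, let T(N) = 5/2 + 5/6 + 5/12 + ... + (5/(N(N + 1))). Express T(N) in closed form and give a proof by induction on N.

T(N) = 5N/(N + 1)

We claim T(N) = 5N/(N + 1) for all N ≥ 1.
For the base case N = 1: T(1) = 5/2, and the closed form gives 5/2. They agree.
Inductive step: assume the claim holds for N = i, so T(i) = 5i/(i + 1).
Then T(i+1) = T(i) + (5/((i + 1)(i + 2))) = (5i/(i + 1)) + (5/((i + 1)(i + 2))).
Simplifying, T(i+1) = 5(i + 1)/(i + 2) = 5(i+1)/((i+1) + 1),
which is the closed form with N = i+1.
By induction, the statement is established for all N ≥ 1.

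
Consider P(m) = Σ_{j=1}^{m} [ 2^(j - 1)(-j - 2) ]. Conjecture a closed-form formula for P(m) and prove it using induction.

We claim P(m) = -2^m(m + 1) + 1 for all m ≥ 1.
When m = 1: P(1) = -3, and the closed form gives -3. They agree.
Inductive step: suppose the statement holds for some j ≥ 1, so P(j) = -2^j(j + 1) + 1.
Then P(j+1) = P(j) + (2^j(-j - 3)) = (-2^j(j + 1) + 1) + (2^j(-j - 3)).
Simplifying, P(j+1) = -2^(j + 1)j - 2^(j + 2) + 1 = -2^(j+1)((j+1) + 1) + 1,
which is the closed form with m = j+1.
By the principle of mathematical induction, the result holds for all m ≥ 1.

P(m) = -2^m(m + 1) + 1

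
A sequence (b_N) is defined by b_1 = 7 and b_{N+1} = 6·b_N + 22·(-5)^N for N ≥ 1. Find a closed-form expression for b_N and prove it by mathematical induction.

b_N = -2(-5)^N - 3·6^(N - 1)

Computing the first terms: b_1 = 7, b_2 = -68, b_3 = 142. This suggests b_N = -2(-5)^N - 3·6^(N - 1).
For the base case N = 1: the formula gives 7 = 7 = b_1.
Inductive step: assume the claim holds for N = m, so b_m = -2(-5)^m - 3·6^(m - 1).
Then b_{m+1} = 6·b_m + 22·(-5)^m = 6·(-2(-5)^m - 3·6^(m - 1)) + 22·(-5)^m = -2(-5)^(m + 1) - 3·6^m = -2(-5)^(m+1) - 3·6^((m+1) - 1),
which is the claimed formula at N = m+1.
This completes the induction.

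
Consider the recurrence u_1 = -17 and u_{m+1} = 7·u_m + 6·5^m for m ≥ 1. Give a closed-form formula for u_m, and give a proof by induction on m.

Computing the first terms: u_1 = -17, u_2 = -89, u_3 = -473. This suggests u_m = -3·5^m - 2·7^(m - 1).
Base step (m = 1): the formula gives -17 = -17 = u_1.
Suppose the result is true for m = j, so u_j = -3·5^j - 2·7^(j - 1).
Then u_{j+1} = 7·u_j + 6·5^j = 7·(-3·5^j - 2·7^(j - 1)) + 6·5^j = -3·5^(j + 1) - 2·7^j = -3·5^(j+1) - 2·7^((j+1) - 1),
which is the claimed formula at m = j+1.
By the principle of mathematical induction, the result holds for all m ≥ 1.

u_m = -3·5^m - 2·7^(m - 1)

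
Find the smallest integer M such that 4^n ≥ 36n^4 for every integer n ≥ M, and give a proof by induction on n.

At n = 8: 65536 < 147456, so the inequality fails and M ≥ 9. We prove 4^n ≥ 36n^4 for all n ≥ 9.
Base step (n = 9): 4^n = 262144 and 36n^4 = 236196, so 262144 ≥ 236196.
For the inductive step, assume it holds for an arbitrary r ≥ 9, so 4^r ≥ 36r^4.
Then 4^(r + 1) = 4·(4^r) ≥ 4·(36r^4).
Also, for r ≥ 9 we have 4·(36r^4) ≥ 36(r+1)^4, since 4 ≥ (1 + 1/r)^4 for all r ≥ 9.
Combining, 4^(r + 1) ≥ 36(r+1)^4.
This completes the induction.
Hence the smallest such M is 9.

M = 9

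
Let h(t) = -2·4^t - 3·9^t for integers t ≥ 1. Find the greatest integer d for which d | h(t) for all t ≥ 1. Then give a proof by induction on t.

Computing the first values: h(1) = -35 and h(2) = -275; gcd(-35, -275) = 5, so d ≤ 5.
We prove 5 | -2·4^t - 3·9^t for all t ≥ 1 by induction on t.
When t = 1: h(1) = -35 = 5·(-7), so 5 | h(1).
For the inductive step, assume it holds for an arbitrary j ≥ 1, i.e. 5 | h(j). Then
h(j+1) − 9·h(j) = (-2·4^(j+1) - 3·9^(j+1)) − 9·(-2·4^j - 3·9^j) = (-2)·4^j·(4 − 9) = (10)·4^j. Since 5 | h(j) by the inductive hypothesis, 5 | 9·h(j); and 5 | 10 since 10 = 5·2. Therefore 5 | h(j+1).
This completes the induction.
Therefore the largest such d is 5.

d = 5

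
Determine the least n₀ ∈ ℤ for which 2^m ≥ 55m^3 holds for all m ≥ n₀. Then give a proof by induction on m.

n₀ = 19

At m = 18: 262144 < 320760, so the inequality fails and n₀ ≥ 19. We prove 2^m ≥ 55m^3 for all m ≥ 19.
For the base case m = 19: 2^m = 524288 and 55m^3 = 377245, so 524288 ≥ 377245.
For the inductive step, assume it holds for an arbitrary r ≥ 19, so 2^r ≥ 55r^3.
Then 2^(r + 1) = 2·(2^r) ≥ 2·(55r^3).
Also, for r ≥ 19 we have 2·(55r^3) ≥ 55(r+1)^3, since 2 ≥ (1 + 1/r)^3 for all r ≥ 19.
Combining, 2^(r + 1) ≥ 55(r+1)^3.
Hence, by induction on m, the claim holds for every m ≥ 19.
Hence the smallest such n₀ is 19.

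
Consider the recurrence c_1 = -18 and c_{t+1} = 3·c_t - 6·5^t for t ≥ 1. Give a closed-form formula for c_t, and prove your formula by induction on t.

Computing the first terms: c_1 = -18, c_2 = -84, c_3 = -402. This suggests c_t = -3^t - 3·5^t.
Base case (t = 1): the formula gives -18 = -18 = c_1.
Inductive step: assume the claim holds for t = j, so c_j = -3^j - 3·5^j.
Then c_{j+1} = 3·c_j - 6·5^j = 3·(-3^j - 3·5^j) - 6·5^j = -3^(j + 1) - 3·5^(j + 1),
which is the claimed formula at t = j+1.
Hence, by induction on t, the claim holds for every t ≥ 1.

c_t = -3^t - 3·5^t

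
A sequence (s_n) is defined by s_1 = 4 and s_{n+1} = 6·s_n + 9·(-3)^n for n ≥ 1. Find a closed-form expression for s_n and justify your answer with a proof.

s_n = -(-3)^n + 6^(n - 1)

Computing the first terms: s_1 = 4, s_2 = -3, s_3 = 63. This suggests s_n = -(-3)^n + 6^(n - 1).
For the base case n = 1: the formula gives 4 = 4 = s_1.
Inductive step: suppose the statement holds for some p ≥ 1, so s_p = -(-3)^p + 6^(p - 1).
Then s_{p+1} = 6·s_p + 9·(-3)^p = 6·(-(-3)^p + 6^(p - 1)) + 9·(-3)^p = -(-3)^(p + 1) + 6^p = -(-3)^(p+1) + 6^((p+1) - 1),
which is the claimed formula at n = p+1.
Hence, by induction on n, the claim holds for every n ≥ 1.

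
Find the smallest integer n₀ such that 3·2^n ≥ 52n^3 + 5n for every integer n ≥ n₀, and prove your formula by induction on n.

At n = 16: 196608 < 213072, so the inequality fails and n₀ ≥ 17. We prove 3·2^n ≥ 52n^3 + 5n for all n ≥ 17.
Base step (n = 17): 3·2^n = 393216 and 52n^3 + 5n = 255561, so 393216 ≥ 255561.
Inductive step: suppose the statement holds for some p ≥ 17, so 3·2^p ≥ 52p^3 + 5p.
Then 3·2^(p + 1) = 2·(3·2^p) ≥ 2·(52p^3 + 5p).
Also, for p ≥ 17 we have 2·(52p^3 + 5p) ≥ 52(p+1)^3 + 5(p+1), since 2·(52p^3 + 5p) − (52(p+1)^3 + 5(p+1)) = 52p^3 - 156p^2 - 151p - 57, which is nonnegative for all p ≥ 17.
Combining, 3·2^(p + 1) ≥ 52(p+1)^3 + 5(p+1).
Hence, by induction on n, the claim holds for every n ≥ 17.
Hence the smallest such n₀ is 17.

n₀ = 17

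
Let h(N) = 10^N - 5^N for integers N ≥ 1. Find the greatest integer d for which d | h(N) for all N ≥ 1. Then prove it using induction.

Computing the first values: h(1) = 5 and h(2) = 75; gcd(5, 75) = 5, so d ≤ 5.
We prove 5 | 10^N - 5^N for all N ≥ 1 by induction on N.
Base step (N = 1): h(1) = 5 = 5·(1), so 5 | h(1).
Inductive step: suppose the statement holds for some k ≥ 1, i.e. 5 | h(k). Then
10^{k+1} − 5^{k+1} = 10·10^k − 5·5^k = 10·(10^k − 5^k) + (5)·5^k. The first term is divisible by 5 by the inductive hypothesis, and the second term (5)·5^k is divisible by 5 since 5 | 5. Hence 5 | h(k+1).
This completes the induction.
Therefore the largest such d is 5.

d = 5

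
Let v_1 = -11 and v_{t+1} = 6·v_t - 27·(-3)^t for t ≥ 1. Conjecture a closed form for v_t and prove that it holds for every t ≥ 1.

Computing the first terms: v_1 = -11, v_2 = 15, v_3 = -153. This suggests v_t = -(-3)^(t + 1) - 2·6^(t - 1).
When t = 1: the formula gives -11 = -11 = v_1.
Suppose the result is true for t = p, so v_p = -(-3)^(p + 1) - 2·6^(p - 1).
Then v_{p+1} = 6·v_p - 27·(-3)^p = 6·(-(-3)^(p + 1) - 2·6^(p - 1)) - 27·(-3)^p = -(-3)^(p + 2) - 2·6^p = -(-3)^((p+1) + 1) - 2·6^((p+1) - 1),
which is the claimed formula at t = p+1.
By induction, the statement is established for all t ≥ 1.

v_t = -(-3)^(t + 1) - 2·6^(t - 1)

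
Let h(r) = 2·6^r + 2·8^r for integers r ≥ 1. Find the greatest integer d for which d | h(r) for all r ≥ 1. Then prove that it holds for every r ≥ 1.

d = 4

Computing the first values: h(1) = 28 and h(2) = 200; gcd(28, 200) = 4, so d ≤ 4.
We prove 4 | 2·6^r + 2·8^r for all r ≥ 1 by induction on r.
Base step (r = 1): h(1) = 28 = 4·(7), so 4 | h(1).
Inductive step: assume the claim holds for r = k, i.e. 4 | h(k). Then
h(k+1) − 8·h(k) = (2·6^(k+1) + 2·8^(k+1)) − 8·(2·6^k + 2·8^k) = (2)·6^k·(6 − 8) = (-4)·6^k. Since 4 | h(k) by the inductive hypothesis, 4 | 8·h(k); and 4 | -4 since -4 = 4·-1. Therefore 4 | h(k+1).
By induction, the statement is established for all r ≥ 1.
Therefore the largest such d is 4.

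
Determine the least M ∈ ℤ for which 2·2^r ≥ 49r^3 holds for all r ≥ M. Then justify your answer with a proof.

M = 17

At r = 16: 131072 < 200704, so the inequality fails and M ≥ 17. We prove 2·2^r ≥ 49r^3 for all r ≥ 17.
For the base case r = 17: 2·2^r = 262144 and 49r^3 = 240737, so 262144 ≥ 240737.
Inductive step: assume the claim holds for r = i, so 2·2^i ≥ 49i^3.
Then 2·2^(i + 1) = 2·(2·2^i) ≥ 2·(49i^3).
Also, for i ≥ 17 we have 2·(49i^3) ≥ 49(i+1)^3, since 2 ≥ (1 + 1/i)^3 for all i ≥ 17.
Combining, 2·2^(i + 1) ≥ 49(i+1)^3.
By the principle of mathematical induction, the result holds for all r ≥ 17.
Hence the smallest such M is 17.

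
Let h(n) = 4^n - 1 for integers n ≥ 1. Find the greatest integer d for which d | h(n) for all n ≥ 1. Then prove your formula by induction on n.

Computing the first values: h(1) = 3 and h(2) = 15; gcd(3, 15) = 3, so d ≤ 3.
We prove 3 | 4^n - 1 for all n ≥ 1 by induction on n.
Base step (n = 1): h(1) = 3 = 3·(1), so 3 | h(1).
For the inductive step, assume it holds for an arbitrary i ≥ 1, i.e. 3 | h(i). Then
4^{i+1} − 1^{i+1} = 4·4^i − 1·1^i = 4·(4^i − 1^i) + (3)·1^i. The first term is divisible by 3 by the inductive hypothesis, and the second term (3)·1^i is divisible by 3 since 3 | 3. Hence 3 | h(i+1).
By induction, the statement is established for all n ≥ 1.
Therefore the largest such d is 3.

d = 3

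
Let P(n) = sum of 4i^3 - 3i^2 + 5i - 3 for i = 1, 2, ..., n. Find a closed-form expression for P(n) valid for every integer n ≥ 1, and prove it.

P(n) = n(n^3 + n^2 + 2n - 1)

We claim P(n) = n(n^3 + n^2 + 2n - 1) for all n ≥ 1.
Base step (n = 1): P(1) = 3, and the closed form gives 3. They agree.
Inductive step: suppose the statement holds for some i ≥ 1, so P(i) = i(i^3 + i^2 + 2i - 1).
Then P(i+1) = P(i) + (4i^3 + 9i^2 + 11i + 3) = (i(i^3 + i^2 + 2i - 1)) + (4i^3 + 9i^2 + 11i + 3).
Simplifying, P(i+1) = (i + 1)(i^3 + 4i^2 + 7i + 3) = (i+1)((i+1)^3 + (i+1)^2 + 2(i+1) - 1),
which is the closed form with n = i+1.
By induction, the statement is established for all n ≥ 1.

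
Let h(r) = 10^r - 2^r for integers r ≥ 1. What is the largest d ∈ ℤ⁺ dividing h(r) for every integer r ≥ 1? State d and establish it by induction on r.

Computing the first values: h(1) = 8 and h(2) = 96; gcd(8, 96) = 8, so d ≤ 8.
We prove 8 | 10^r - 2^r for all r ≥ 1 by induction on r.
When r = 1: h(1) = 8 = 8·(1), so 8 | h(1).
Inductive step: suppose the statement holds for some i ≥ 1, i.e. 8 | h(i). Then
10^{i+1} − 2^{i+1} = 10·10^i − 2·2^i = 10·(10^i − 2^i) + (8)·2^i. The first term is divisible by 8 by the inductive hypothesis, and the second term (8)·2^i is divisible by 8 since 8 | 8. Hence 8 | h(i+1).
This completes the induction.
Therefore the largest such d is 8.

d = 8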